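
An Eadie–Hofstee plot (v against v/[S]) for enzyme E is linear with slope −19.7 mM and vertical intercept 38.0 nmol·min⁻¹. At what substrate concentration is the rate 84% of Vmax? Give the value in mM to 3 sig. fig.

103 mM

The Eadie–Hofstee slope gives Km = 19.7 mM (slope = −Km).
v/Vmax = [S]/(Km+[S]) = 0.84 ⇒ [S] = Km·0.84/(1−0.84) = 19.7 × 5.250 = 103 mM.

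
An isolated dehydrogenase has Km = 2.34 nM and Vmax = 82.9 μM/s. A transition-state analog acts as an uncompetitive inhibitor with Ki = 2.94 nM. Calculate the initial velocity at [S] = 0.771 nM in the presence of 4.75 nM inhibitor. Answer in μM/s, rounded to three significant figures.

14.7 μM/s

α = 1 + [I]/Ki = 1 + 4.75/2.94 = 2.616.
For an uncompetitive inhibitor, both parameters are divided by α, giving Vmax/α and Km/α: Km,app = 0.895 nM, Vmax,app = 31.7 μM/s.
v = Vmax,app·[S]/(Km,app + [S]) = 31.7 × 0.771/(0.895 + 0.771) = 14.7 μM/s.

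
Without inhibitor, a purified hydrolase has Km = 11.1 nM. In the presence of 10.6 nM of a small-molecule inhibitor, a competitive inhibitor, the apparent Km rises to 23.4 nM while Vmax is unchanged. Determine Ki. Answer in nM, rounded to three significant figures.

Competitive: Km,app = α·Km with α = 1 + [I]/Ki.
α = Km,app/Km = 23.4/11.1 = 2.108.
Ki = [I]/(α − 1) = 10.6/1.108 = 9.57 nM.

9.57 nM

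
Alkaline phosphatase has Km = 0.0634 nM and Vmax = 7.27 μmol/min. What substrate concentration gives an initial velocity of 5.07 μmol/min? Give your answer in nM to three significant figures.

The required fractional saturation is v/Vmax = 5.07/7.27 = 0.6974.
Then [S]/(Km+[S]) = 0.6974 ⇒ [S] = 0.0634 × 0.6974/(1 − 0.6974) = 0.146 nM.

0.146 nM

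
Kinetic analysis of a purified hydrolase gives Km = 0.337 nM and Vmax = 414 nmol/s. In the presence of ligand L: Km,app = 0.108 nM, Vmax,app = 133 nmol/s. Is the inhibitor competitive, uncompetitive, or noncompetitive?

Both Km and Vmax decrease by the same factor (~3.11-fold) — characteristic of uncompetitive inhibition.

uncompetitive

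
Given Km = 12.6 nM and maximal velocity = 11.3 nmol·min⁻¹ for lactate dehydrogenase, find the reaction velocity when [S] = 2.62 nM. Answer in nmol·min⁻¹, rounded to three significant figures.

1.95 nmol·min⁻¹

[S]/(Km+[S]) = 2.62/15.22 = 0.1721, the fractional saturation.
v = 0.1721 × Vmax = 0.1721 × 11.3 = 1.95 nmol·min⁻¹.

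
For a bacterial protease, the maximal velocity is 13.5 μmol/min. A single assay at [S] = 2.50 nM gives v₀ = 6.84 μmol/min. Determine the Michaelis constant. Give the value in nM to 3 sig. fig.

2.43 nM

From v = Vmax[S]/(Km+[S]), Km = [S](Vmax − v)/v.
Km = 2.50 × (13.5 − 6.84) / 6.84 = 16.65/6.84 = 2.43 nM.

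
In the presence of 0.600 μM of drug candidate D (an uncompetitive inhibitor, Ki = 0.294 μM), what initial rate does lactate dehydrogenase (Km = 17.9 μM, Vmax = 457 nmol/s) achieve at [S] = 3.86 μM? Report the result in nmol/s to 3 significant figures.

α = 1 + [I]/Ki = 1 + 0.600/0.294 = 3.041.
For an uncompetitive inhibitor, both parameters are divided by α, giving Vmax/α and Km/α: Km,app = 5.89 μM, Vmax,app = 150 nmol/s.
v = Vmax,app·[S]/(Km,app + [S]) = 150 × 3.86/(5.89 + 3.86) = 59.5 nmol/s.

59.5 nmol/s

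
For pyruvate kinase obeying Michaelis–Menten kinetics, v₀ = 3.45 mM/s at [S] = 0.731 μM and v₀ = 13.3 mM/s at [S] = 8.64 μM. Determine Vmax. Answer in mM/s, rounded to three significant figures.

18.1 mM/s

In reciprocal form, 1/v = (Km/Vmax)·(1/[S]) + 1/Vmax. The two points give (1/[S], 1/v) = (1.368, 0.2899) and (0.1157, 0.07519).
Slope = (0.2899 − 0.07519)/(1.368 − 0.1157) = 0.1714; intercept = 0.2899 − 0.1714×1.368 = 0.05535.
Vmax = 1/intercept = 18.1 mM/s; Km = slope × Vmax = 0.1714 × 18.1 = 3.10 μM.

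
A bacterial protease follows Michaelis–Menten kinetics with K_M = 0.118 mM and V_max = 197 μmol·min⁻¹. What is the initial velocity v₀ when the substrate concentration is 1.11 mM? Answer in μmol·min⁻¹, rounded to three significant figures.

178 μmol·min⁻¹

[S]/(Km+[S]) = 1.11/1.228 = 0.9039, the fractional saturation.
v = 0.9039 × Vmax = 0.9039 × 197 = 178 μmol·min⁻¹.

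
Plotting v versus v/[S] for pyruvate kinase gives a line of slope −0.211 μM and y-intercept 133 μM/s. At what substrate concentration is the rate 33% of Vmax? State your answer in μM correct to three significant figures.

0.104 μM

The Eadie–Hofstee slope gives Km = 0.211 μM (slope = −Km).
v/Vmax = [S]/(Km+[S]) = 0.33 ⇒ [S] = Km·0.33/(1−0.33) = 0.211 × 0.4925 = 0.104 μM.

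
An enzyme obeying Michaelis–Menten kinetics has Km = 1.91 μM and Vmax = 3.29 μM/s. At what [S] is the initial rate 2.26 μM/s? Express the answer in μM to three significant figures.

4.19 μM

Rearranging v = Vmax[S]/(Km+[S]) gives [S] = Km·v/(Vmax − v).
[S] = 1.91 × 2.26 / (3.29 − 2.26) = 4.317/1.030 = 4.19 μM.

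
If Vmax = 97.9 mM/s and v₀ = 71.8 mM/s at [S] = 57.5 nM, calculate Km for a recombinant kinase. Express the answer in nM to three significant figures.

From v = Vmax[S]/(Km+[S]), Km = [S](Vmax − v)/v.
Km = 57.5 × (97.9 − 71.8) / 71.8 = 1501/71.8 = 20.9 nM.

20.9 nM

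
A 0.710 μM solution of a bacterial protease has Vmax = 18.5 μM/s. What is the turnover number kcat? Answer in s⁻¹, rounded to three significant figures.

26.1 s⁻¹

kcat = Vmax/[E]total = 18.5 μM/s / 0.710 μM = 26.1 s⁻¹.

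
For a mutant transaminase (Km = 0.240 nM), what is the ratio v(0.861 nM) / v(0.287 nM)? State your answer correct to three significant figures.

1.44

Since Vmax cancels, v₂/v₁ = [S]₂(Km+[S]₁) / [S]₁(Km+[S]₂).
= 0.861×(0.240+0.287) / (0.287×(0.240+0.861)) = 0.4537/0.3160 = 1.44.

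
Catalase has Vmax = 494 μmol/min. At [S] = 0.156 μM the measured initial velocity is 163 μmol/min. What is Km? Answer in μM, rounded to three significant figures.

From v = Vmax[S]/(Km+[S]), Km = [S](Vmax − v)/v.
Km = 0.156 × (494 − 163) / 163 = 51.64/163 = 0.317 μM.

0.317 μM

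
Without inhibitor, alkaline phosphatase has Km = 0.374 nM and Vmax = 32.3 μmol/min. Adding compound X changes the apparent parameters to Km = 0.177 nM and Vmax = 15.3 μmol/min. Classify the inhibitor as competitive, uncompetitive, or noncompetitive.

uncompetitive

Both Km and Vmax decrease by the same factor (~2.11-fold) — characteristic of uncompetitive inhibition.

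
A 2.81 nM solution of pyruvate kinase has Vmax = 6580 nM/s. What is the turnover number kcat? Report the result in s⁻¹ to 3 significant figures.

2340 s⁻¹

kcat = Vmax/[E]total = 6580 nM/s / 2.81 nM = 2340 s⁻¹.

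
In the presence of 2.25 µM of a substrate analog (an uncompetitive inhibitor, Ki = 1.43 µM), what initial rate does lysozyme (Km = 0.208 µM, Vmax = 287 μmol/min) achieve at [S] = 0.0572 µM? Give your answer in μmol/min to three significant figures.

With α = 1 + [I]/Ki = 1 + 2.25/1.43 = 2.573, the uncompetitive rate law is v = (Vmax/α)·[S] / (Km/α + [S]).
v = (287/2.573)×0.0572 / (0.208/2.573 + 0.0572) = 6.379/0.1380 = 46.2 μmol/min.

46.2 μmol/min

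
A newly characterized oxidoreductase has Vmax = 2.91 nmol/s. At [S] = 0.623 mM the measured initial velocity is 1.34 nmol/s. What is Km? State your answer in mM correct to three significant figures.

From v = Vmax[S]/(Km+[S]), Km = [S](Vmax − v)/v.
Km = 0.623 × (2.91 − 1.34) / 1.34 = 0.9781/1.34 = 0.730 mM.

0.730 mM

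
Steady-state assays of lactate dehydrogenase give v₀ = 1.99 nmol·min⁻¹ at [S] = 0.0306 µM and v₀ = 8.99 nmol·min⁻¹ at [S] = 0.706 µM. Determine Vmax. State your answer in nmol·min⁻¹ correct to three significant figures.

10.7 nmol·min⁻¹

From v = Vmax[S]/(Km+[S]), each point gives Vmax = v(Km+[S])/[S].
Equating: 1.99(Km+0.0306)/0.0306 = 8.99(Km+0.706)/0.706.
65.03·Km + 1.99 = 12.73·Km + 8.99, so (65.03 − 12.73)·Km = 8.99 − 1.99.
Km = 7.000/52.30 = 0.134 µM; then Vmax = 1.99(0.134+0.0306)/0.0306 = 10.7 nmol·min⁻¹.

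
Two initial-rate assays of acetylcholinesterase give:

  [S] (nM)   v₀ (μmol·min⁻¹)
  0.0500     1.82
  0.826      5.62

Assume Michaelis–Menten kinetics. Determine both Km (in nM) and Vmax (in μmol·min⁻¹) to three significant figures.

Km = 0.128 nM; Vmax = 6.49 μmol·min⁻¹

In reciprocal form, 1/v = (Km/Vmax)·(1/[S]) + 1/Vmax. The two points give (1/[S], 1/v) = (20.00, 0.5495) and (1.211, 0.1779).
Slope = (0.5495 − 0.1779)/(20.00 − 1.211) = 0.01977; intercept = 0.5495 − 0.01977×20.00 = 0.1540.
Vmax = 1/intercept = 6.49 μmol·min⁻¹; Km = slope × Vmax = 0.01977 × 6.49 = 0.128 nM.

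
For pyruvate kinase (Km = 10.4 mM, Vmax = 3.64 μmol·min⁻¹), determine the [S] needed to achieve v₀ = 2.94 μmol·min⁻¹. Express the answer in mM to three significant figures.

43.7 mM

The required fractional saturation is v/Vmax = 2.94/3.64 = 0.8077.
Then [S]/(Km+[S]) = 0.8077 ⇒ [S] = 10.4 × 0.8077/(1 − 0.8077) = 43.7 mM.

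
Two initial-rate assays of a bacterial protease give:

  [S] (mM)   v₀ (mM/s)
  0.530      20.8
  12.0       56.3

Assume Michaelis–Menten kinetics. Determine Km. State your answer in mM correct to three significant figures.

1.03 mM

In reciprocal form, 1/v = (Km/Vmax)·(1/[S]) + 1/Vmax. The two points give (1/[S], 1/v) = (1.887, 0.04808) and (0.08333, 0.01776).
Slope = (0.04808 − 0.01776)/(1.887 − 0.08333) = 0.01681; intercept = 0.04808 − 0.01681×1.887 = 0.01636.
Vmax = 1/intercept = 61.1 mM/s; Km = slope × Vmax = 0.01681 × 61.1 = 1.03 mM.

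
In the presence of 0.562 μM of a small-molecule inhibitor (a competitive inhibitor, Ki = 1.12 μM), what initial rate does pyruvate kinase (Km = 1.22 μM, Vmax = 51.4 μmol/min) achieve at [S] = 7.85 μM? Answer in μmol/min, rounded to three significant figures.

α = 1 + [I]/Ki = 1 + 0.562/1.12 = 1.502.
For a competitive inhibitor, Vmax is unchanged and the apparent Km becomes α·Km: Km,app = 1.83 μM, Vmax,app = 51.4 μmol/min.
v = Vmax,app·[S]/(Km,app + [S]) = 51.4 × 7.85/(1.83 + 7.85) = 41.7 μmol/min.

41.7 μmol/min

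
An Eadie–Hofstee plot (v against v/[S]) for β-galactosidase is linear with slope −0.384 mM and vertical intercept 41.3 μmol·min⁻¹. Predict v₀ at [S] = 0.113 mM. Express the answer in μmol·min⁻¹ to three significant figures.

9.39 μmol·min⁻¹

In the Eadie–Hofstee form v = Vmax − Km·(v/[S]), the slope is −Km and the intercept is Vmax, so Km = 0.384 mM and Vmax = 41.3 μmol·min⁻¹.
v = 41.3 × 0.113/(0.384 + 0.113) = 9.39 μmol·min⁻¹.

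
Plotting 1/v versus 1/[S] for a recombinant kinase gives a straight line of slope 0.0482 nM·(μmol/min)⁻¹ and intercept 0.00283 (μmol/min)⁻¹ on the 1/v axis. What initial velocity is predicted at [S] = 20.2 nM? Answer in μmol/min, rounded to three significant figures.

The y-intercept is 1/Vmax, so Vmax = 1/0.00283 = 353 μmol/min.
The slope is Km/Vmax, so Km = 0.0482 × 353 = 17.0 nM.
Then v = 353 × 20.2/(17.0 + 20.2) = 192 μmol/min.

192 μmol/min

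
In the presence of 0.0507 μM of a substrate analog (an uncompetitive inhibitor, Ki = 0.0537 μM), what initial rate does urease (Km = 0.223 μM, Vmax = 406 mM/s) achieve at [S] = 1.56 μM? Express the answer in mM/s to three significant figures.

With α = 1 + [I]/Ki = 1 + 0.0507/0.0537 = 1.944, the uncompetitive rate law is v = (Vmax/α)·[S] / (Km/α + [S]).
v = (406/1.944)×1.56 / (0.223/1.944 + 1.56) = 325.8/1.675 = 195 mM/s.

195 mM/s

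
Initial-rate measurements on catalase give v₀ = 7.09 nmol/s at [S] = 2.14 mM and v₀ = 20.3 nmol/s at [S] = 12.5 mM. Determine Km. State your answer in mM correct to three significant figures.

From v = Vmax[S]/(Km+[S]), each point gives Vmax = v(Km+[S])/[S].
Equating: 7.09(Km+2.14)/2.14 = 20.3(Km+12.5)/12.5.
3.313·Km + 7.09 = 1.624·Km + 20.3, so (3.313 − 1.624)·Km = 20.3 − 7.09.
Km = 13.21/1.689 = 7.82 mM; then Vmax = 7.09(7.82+2.14)/2.14 = 33.0 nmol/s.

7.82 mM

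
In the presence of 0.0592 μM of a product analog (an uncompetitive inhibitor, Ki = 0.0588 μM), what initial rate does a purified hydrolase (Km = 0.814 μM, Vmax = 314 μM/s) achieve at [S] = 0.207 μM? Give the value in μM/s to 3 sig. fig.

52.9 μM/s

With α = 1 + [I]/Ki = 1 + 0.0592/0.0588 = 2.007, the uncompetitive rate law is v = (Vmax/α)·[S] / (Km/α + [S]).
v = (314/2.007)×0.207 / (0.814/2.007 + 0.207) = 32.39/0.6126 = 52.9 μM/s.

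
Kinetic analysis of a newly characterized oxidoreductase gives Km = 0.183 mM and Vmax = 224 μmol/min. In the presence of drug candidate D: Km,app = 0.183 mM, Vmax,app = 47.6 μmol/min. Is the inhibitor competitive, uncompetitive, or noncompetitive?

noncompetitive

Vmax decreases (224 → 47.6 μmol/min) while Km is unchanged — pure noncompetitive inhibition.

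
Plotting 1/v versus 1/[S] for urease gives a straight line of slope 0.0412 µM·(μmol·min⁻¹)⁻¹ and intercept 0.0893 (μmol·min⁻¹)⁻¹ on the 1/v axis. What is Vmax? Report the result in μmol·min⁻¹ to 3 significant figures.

11.2 μmol·min⁻¹

The y-intercept of a Lineweaver–Burk plot equals 1/Vmax, so Vmax = 1/0.0893 = 11.2 μmol·min⁻¹.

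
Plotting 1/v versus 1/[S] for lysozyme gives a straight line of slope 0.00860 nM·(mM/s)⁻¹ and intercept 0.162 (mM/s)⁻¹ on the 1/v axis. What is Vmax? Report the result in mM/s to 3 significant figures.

6.17 mM/s

The y-intercept of a Lineweaver–Burk plot equals 1/Vmax, so Vmax = 1/0.162 = 6.17 mM/s.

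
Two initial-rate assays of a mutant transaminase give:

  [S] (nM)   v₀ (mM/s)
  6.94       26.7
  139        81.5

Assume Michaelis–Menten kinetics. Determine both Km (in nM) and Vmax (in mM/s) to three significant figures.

From v = Vmax[S]/(Km+[S]), each point gives Vmax = v(Km+[S])/[S].
Equating: 26.7(Km+6.94)/6.94 = 81.5(Km+139)/139.
3.847·Km + 26.7 = 0.5863·Km + 81.5, so (3.847 − 0.5863)·Km = 81.5 − 26.7.
Km = 54.80/3.261 = 16.8 nM; then Vmax = 26.7(16.8+6.94)/6.94 = 91.4 mM/s.

Km = 16.8 nM; Vmax = 91.4 mM/s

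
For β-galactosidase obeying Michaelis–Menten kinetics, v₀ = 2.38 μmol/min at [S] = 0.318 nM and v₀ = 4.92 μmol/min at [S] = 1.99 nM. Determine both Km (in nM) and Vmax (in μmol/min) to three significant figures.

From v = Vmax[S]/(Km+[S]), each point gives Vmax = v(Km+[S])/[S].
Equating: 2.38(Km+0.318)/0.318 = 4.92(Km+1.99)/1.99.
7.484·Km + 2.38 = 2.472·Km + 4.92, so (7.484 − 2.472)·Km = 4.92 − 2.38.
Km = 2.540/5.012 = 0.507 nM; then Vmax = 2.38(0.507+0.318)/0.318 = 6.17 μmol/min.

Km = 0.507 nM; Vmax = 6.17 μmol/min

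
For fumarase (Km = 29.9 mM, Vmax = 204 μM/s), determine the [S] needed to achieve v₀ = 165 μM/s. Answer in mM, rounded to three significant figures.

126 mM

Rearranging v = Vmax[S]/(Km+[S]) gives [S] = Km·v/(Vmax − v).
[S] = 29.9 × 165 / (204 − 165) = 4934/39.00 = 126 mM.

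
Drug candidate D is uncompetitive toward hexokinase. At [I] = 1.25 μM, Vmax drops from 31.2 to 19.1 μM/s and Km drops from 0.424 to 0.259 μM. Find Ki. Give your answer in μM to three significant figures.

1.97 μM

Uncompetitive: Vmax,app = Vmax/α (and Km,app = Km/α) with α = 1 + [I]/Ki.
α = Vmax/Vmax,app = 31.2/19.1 = 1.634.
Since α = 1 + [I]/Ki, [I]/Ki = 1.634 − 1 = 0.6335 and Ki = 1.25/0.6335 = 1.97 μM.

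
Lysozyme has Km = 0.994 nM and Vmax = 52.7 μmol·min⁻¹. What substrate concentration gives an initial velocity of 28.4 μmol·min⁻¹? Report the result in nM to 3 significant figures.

Rearranging v = Vmax[S]/(Km+[S]) gives [S] = Km·v/(Vmax − v).
[S] = 0.994 × 28.4 / (52.7 − 28.4) = 28.23/24.30 = 1.16 nM.

1.16 nM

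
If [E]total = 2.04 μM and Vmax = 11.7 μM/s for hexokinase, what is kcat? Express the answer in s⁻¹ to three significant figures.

kcat = Vmax/[E]total = 11.7 μM/s / 2.04 μM = 5.74 s⁻¹.

5.74 s⁻¹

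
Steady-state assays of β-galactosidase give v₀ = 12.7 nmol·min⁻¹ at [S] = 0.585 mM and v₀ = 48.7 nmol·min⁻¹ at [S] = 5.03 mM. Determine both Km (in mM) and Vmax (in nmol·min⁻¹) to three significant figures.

From v = Vmax[S]/(Km+[S]), each point gives Vmax = v(Km+[S])/[S].
Equating: 12.7(Km+0.585)/0.585 = 48.7(Km+5.03)/5.03.
21.71·Km + 12.7 = 9.682·Km + 48.7, so (21.71 − 9.682)·Km = 48.7 − 12.7.
Km = 36.00/12.03 = 2.99 mM; then Vmax = 12.7(2.99+0.585)/0.585 = 77.7 nmol·min⁻¹.

Km = 2.99 mM; Vmax = 77.7 nmol·min⁻¹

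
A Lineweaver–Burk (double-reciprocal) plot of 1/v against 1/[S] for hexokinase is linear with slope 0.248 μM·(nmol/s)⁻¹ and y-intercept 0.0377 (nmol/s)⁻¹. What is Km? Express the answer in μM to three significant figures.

y-intercept = 1/Vmax ⇒ Vmax = 26.5 nmol/s; slope = Km/Vmax ⇒ Km = slope × Vmax.
Km = 0.248 × 26.5 = 6.58 μM.

6.58 μM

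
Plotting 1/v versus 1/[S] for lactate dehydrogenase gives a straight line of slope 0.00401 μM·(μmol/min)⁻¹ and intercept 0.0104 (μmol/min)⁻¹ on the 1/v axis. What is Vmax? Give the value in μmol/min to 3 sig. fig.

The y-intercept of a Lineweaver–Burk plot equals 1/Vmax, so Vmax = 1/0.0104 = 96.2 μmol/min.

96.2 μmol/min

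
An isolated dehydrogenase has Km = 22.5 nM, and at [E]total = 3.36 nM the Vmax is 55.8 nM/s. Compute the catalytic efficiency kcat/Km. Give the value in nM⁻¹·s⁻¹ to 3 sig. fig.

kcat = Vmax/[E]total = 55.8/3.36 = 16.6 s⁻¹.
kcat/Km = 16.6/22.5 = 0.738 nM⁻¹·s⁻¹.

0.738 nM⁻¹·s⁻¹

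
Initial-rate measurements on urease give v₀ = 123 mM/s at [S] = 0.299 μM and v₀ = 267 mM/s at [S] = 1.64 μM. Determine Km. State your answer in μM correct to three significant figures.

In reciprocal form, 1/v = (Km/Vmax)·(1/[S]) + 1/Vmax. The two points give (1/[S], 1/v) = (3.344, 0.008130) and (0.6098, 0.003745).
Slope = (0.008130 − 0.003745)/(3.344 − 0.6098) = 0.001603; intercept = 0.008130 − 0.001603×3.344 = 0.002768.
Vmax = 1/intercept = 361 mM/s; Km = slope × Vmax = 0.001603 × 361 = 0.579 μM.

0.579 μM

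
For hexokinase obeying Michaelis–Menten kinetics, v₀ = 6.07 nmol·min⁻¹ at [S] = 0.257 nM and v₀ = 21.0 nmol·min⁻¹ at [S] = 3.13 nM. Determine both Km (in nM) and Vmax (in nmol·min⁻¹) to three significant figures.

From v = Vmax[S]/(Km+[S]), each point gives Vmax = v(Km+[S])/[S].
Equating: 6.07(Km+0.257)/0.257 = 21.0(Km+3.13)/3.13.
23.62·Km + 6.07 = 6.709·Km + 21.0, so (23.62 − 6.709)·Km = 21.0 − 6.07.
Km = 14.93/16.91 = 0.883 nM; then Vmax = 6.07(0.883+0.257)/0.257 = 26.9 nmol·min⁻¹.

Km = 0.883 nM; Vmax = 26.9 nmol·min⁻¹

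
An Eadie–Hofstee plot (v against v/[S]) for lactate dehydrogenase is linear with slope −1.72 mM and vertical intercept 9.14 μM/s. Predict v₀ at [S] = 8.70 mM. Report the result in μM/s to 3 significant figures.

In the Eadie–Hofstee form v = Vmax − Km·(v/[S]), the slope is −Km and the intercept is Vmax, so Km = 1.72 mM and Vmax = 9.14 μM/s.
v = 9.14 × 8.70/(1.72 + 8.70) = 7.63 μM/s.

7.63 μM/s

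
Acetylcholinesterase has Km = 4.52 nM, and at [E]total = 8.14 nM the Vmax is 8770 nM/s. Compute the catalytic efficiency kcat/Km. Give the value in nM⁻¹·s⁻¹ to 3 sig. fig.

238 nM⁻¹·s⁻¹

kcat = Vmax/[E]total = 8770/8.14 = 1080 s⁻¹.
kcat/Km = 1080/4.52 = 238 nM⁻¹·s⁻¹.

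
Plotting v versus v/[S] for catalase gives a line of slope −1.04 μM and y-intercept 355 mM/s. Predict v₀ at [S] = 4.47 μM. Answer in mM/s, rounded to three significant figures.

288 mM/s

In the Eadie–Hofstee form v = Vmax − Km·(v/[S]), the slope is −Km and the intercept is Vmax, so Km = 1.04 μM and Vmax = 355 mM/s.
v = 355 × 4.47/(1.04 + 4.47) = 288 mM/s.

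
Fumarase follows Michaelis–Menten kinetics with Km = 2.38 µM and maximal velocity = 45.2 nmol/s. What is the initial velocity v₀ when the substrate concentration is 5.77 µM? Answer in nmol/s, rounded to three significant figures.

32.0 nmol/s

v = Vmax·[S]/(Km + [S]) = 45.2 × 5.77 / (2.38 + 5.77)
  = 260.8 / 8.150 = 32.0 nmol/s.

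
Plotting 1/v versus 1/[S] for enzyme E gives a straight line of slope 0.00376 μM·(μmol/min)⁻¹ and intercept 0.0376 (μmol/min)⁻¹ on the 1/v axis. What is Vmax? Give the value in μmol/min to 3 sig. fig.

The y-intercept of a Lineweaver–Burk plot equals 1/Vmax, so Vmax = 1/0.0376 = 26.6 μmol/min.

26.6 μmol/min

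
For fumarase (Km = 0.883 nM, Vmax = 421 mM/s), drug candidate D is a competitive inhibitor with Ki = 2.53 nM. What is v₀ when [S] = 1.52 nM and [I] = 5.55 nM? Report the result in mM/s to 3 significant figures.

147 mM/s

With α = 1 + [I]/Ki = 1 + 5.55/2.53 = 3.194, the competitive rate law is v = Vmax[S] / (αKm + [S]).
v = 421×1.52 / (3.194×0.883 + 1.52) = 639.9/4.340 = 147 mM/s.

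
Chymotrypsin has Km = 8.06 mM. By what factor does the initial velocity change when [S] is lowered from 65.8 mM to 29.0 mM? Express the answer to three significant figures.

Since Vmax cancels, v₂/v₁ = [S]₂(Km+[S]₁) / [S]₁(Km+[S]₂).
= 29.0×(8.06+65.8) / (65.8×(8.06+29.0)) = 2142/2439 = 0.878.

0.878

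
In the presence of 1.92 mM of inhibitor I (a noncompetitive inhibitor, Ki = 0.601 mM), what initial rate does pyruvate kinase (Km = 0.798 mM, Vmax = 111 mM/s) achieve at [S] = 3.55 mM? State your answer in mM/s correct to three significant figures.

With α = 1 + [I]/Ki = 1 + 1.92/0.601 = 4.195, the noncompetitive rate law is v = (Vmax/α)·[S] / (Km + [S]).
v = (111/4.195)×3.55 / (0.798 + 3.55) = 93.94/4.348 = 21.6 mM/s.

21.6 mM/s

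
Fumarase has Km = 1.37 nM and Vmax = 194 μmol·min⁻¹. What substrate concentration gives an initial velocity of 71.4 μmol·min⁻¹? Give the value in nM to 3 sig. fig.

The required fractional saturation is v/Vmax = 71.4/194 = 0.3680.
Then [S]/(Km+[S]) = 0.3680 ⇒ [S] = 1.37 × 0.3680/(1 − 0.3680) = 0.798 nM.

0.798 nM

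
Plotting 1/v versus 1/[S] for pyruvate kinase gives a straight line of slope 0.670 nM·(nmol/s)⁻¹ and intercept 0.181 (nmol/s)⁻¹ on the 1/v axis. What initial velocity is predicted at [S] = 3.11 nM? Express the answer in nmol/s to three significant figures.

2.52 nmol/s

The y-intercept is 1/Vmax, so Vmax = 1/0.181 = 5.52 nmol/s.
The slope is Km/Vmax, so Km = 0.670 × 5.52 = 3.70 nM.
Then v = 5.52 × 3.11/(3.70 + 3.11) = 2.52 nmol/s.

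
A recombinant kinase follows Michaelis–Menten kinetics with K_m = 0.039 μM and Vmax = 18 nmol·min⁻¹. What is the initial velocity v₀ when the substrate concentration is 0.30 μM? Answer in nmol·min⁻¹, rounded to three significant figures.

[S]/(Km+[S]) = 0.30/0.3390 = 0.8850, the fractional saturation.
v = 0.8850 × Vmax = 0.8850 × 18 = 15.9 nmol·min⁻¹.

15.9 nmol·min⁻¹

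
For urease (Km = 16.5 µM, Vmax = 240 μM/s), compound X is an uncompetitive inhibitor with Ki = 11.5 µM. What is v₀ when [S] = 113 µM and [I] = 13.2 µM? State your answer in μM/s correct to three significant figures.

With α = 1 + [I]/Ki = 1 + 13.2/11.5 = 2.148, the uncompetitive rate law is v = (Vmax/α)·[S] / (Km/α + [S]).
v = (240/2.148)×113 / (16.5/2.148 + 113) = 12630/120.7 = 105 μM/s.

105 μM/s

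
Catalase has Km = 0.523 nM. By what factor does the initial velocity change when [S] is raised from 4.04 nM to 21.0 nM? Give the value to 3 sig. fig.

Since Vmax cancels, v₂/v₁ = [S]₂(Km+[S]₁) / [S]₁(Km+[S]₂).
= 21.0×(0.523+4.04) / (4.04×(0.523+21.0)) = 95.82/86.95 = 1.10.

1.10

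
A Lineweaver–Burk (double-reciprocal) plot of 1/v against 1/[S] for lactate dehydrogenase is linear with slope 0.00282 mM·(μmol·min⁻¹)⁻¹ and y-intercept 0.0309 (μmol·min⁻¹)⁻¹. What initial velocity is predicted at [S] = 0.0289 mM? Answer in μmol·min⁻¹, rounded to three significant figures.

The y-intercept is 1/Vmax, so Vmax = 1/0.0309 = 32.4 μmol·min⁻¹.
The slope is Km/Vmax, so Km = 0.00282 × 32.4 = 0.0913 mM.
Then v = 32.4 × 0.0289/(0.0913 + 0.0289) = 7.78 μmol·min⁻¹.

7.78 μmol·min⁻¹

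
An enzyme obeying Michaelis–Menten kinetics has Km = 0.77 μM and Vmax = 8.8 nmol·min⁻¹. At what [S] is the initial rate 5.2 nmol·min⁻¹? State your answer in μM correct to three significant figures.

1.11 μM

The required fractional saturation is v/Vmax = 5.2/8.8 = 0.5909.
Then [S]/(Km+[S]) = 0.5909 ⇒ [S] = 0.77 × 0.5909/(1 − 0.5909) = 1.11 μM.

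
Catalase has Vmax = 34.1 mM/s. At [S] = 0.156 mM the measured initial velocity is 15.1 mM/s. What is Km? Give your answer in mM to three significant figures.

0.196 mM

From v = Vmax[S]/(Km+[S]), Km = [S](Vmax − v)/v.
Km = 0.156 × (34.1 − 15.1) / 15.1 = 2.964/15.1 = 0.196 mM.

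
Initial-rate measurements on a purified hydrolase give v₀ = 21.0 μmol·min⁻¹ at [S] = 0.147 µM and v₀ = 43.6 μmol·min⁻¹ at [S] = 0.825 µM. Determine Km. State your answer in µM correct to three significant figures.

From v = Vmax[S]/(Km+[S]), each point gives Vmax = v(Km+[S])/[S].
Equating: 21.0(Km+0.147)/0.147 = 43.6(Km+0.825)/0.825.
142.9·Km + 21.0 = 52.85·Km + 43.6, so (142.9 − 52.85)·Km = 43.6 − 21.0.
Km = 22.60/90.01 = 0.251 µM; then Vmax = 21.0(0.251+0.147)/0.147 = 56.9 μmol·min⁻¹.

0.251 µM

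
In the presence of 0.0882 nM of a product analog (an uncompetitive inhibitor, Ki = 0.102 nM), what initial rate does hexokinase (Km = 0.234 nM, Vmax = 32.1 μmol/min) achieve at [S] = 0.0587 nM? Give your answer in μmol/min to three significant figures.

5.49 μmol/min

With α = 1 + [I]/Ki = 1 + 0.0882/0.102 = 1.865, the uncompetitive rate law is v = (Vmax/α)·[S] / (Km/α + [S]).
v = (32.1/1.865)×0.0587 / (0.234/1.865 + 0.0587) = 1.010/0.1842 = 5.49 μmol/min.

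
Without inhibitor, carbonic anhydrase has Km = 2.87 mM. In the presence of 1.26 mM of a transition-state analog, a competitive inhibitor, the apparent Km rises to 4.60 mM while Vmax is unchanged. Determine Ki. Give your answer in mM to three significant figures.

Competitive: Km,app = α·Km with α = 1 + [I]/Ki.
α = Km,app/Km = 4.60/2.87 = 1.603.
Since α = 1 + [I]/Ki, [I]/Ki = 1.603 − 1 = 0.6028 and Ki = 1.26/0.6028 = 2.09 mM.

2.09 mM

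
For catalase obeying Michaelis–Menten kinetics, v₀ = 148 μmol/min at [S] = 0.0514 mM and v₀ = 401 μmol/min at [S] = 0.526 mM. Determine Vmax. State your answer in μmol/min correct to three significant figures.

492 μmol/min

In reciprocal form, 1/v = (Km/Vmax)·(1/[S]) + 1/Vmax. The two points give (1/[S], 1/v) = (19.46, 0.006757) and (1.901, 0.002494).
Slope = (0.006757 − 0.002494)/(19.46 − 1.901) = 0.0002428; intercept = 0.006757 − 0.0002428×19.46 = 0.002032.
Vmax = 1/intercept = 492 μmol/min; Km = slope × Vmax = 0.0002428 × 492 = 0.120 mM.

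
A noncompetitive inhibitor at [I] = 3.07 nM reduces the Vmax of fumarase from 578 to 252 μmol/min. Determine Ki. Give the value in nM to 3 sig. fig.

2.37 nM

Noncompetitive: Vmax,app = Vmax/α with α = 1 + [I]/Ki.
α = Vmax/Vmax,app = 578/252 = 2.294.
Ki = [I]/(α − 1) = 3.07/1.294 = 2.37 nM.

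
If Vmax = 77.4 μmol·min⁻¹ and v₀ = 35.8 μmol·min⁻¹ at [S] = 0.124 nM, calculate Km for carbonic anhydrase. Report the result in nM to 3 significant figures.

0.144 nM

From v = Vmax[S]/(Km+[S]), Km = [S](Vmax − v)/v.
Km = 0.124 × (77.4 − 35.8) / 35.8 = 5.158/35.8 = 0.144 nM.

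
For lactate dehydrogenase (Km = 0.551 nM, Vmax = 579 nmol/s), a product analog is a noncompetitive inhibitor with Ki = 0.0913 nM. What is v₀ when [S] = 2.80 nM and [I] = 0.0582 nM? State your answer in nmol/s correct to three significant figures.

295 nmol/s

α = 1 + [I]/Ki = 1 + 0.0582/0.0913 = 1.637.
For a noncompetitive inhibitor, Vmax is reduced to Vmax/α while Km is unchanged: Km,app = 0.551 nM, Vmax,app = 354 nmol/s.
v = Vmax,app·[S]/(Km,app + [S]) = 354 × 2.80/(0.551 + 2.80) = 295 nmol/s.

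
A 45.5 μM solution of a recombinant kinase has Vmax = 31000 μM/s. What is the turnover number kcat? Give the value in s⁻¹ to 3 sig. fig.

681 s⁻¹

kcat = Vmax/[E]total = 31000 μM/s / 45.5 μM = 681 s⁻¹.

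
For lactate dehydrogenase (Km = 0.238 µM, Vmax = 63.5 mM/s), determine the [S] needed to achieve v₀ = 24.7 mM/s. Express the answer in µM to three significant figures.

0.152 µM

The required fractional saturation is v/Vmax = 24.7/63.5 = 0.3890.
Then [S]/(Km+[S]) = 0.3890 ⇒ [S] = 0.238 × 0.3890/(1 − 0.3890) = 0.152 µM.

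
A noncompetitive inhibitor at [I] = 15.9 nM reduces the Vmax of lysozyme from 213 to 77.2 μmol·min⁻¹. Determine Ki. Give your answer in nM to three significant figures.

Noncompetitive: Vmax,app = Vmax/α with α = 1 + [I]/Ki.
α = Vmax/Vmax,app = 213/77.2 = 2.759.
Ki = [I]/(α − 1) = 15.9/1.759 = 9.04 nM.

9.04 nM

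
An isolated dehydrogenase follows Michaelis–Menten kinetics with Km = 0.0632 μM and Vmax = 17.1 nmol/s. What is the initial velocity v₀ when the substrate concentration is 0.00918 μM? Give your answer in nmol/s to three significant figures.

[S]/(Km+[S]) = 0.00918/0.07238 = 0.1268, the fractional saturation.
v = 0.1268 × Vmax = 0.1268 × 17.1 = 2.17 nmol/s.

2.17 nmol/s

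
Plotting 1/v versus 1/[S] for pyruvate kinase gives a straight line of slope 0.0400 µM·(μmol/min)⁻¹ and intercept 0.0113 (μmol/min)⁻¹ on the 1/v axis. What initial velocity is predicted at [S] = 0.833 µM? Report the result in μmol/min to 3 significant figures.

The y-intercept is 1/Vmax, so Vmax = 1/0.0113 = 88.5 μmol/min.
The slope is Km/Vmax, so Km = 0.0400 × 88.5 = 3.54 µM.
Then v = 88.5 × 0.833/(3.54 + 0.833) = 16.9 μmol/min.

16.9 μmol/min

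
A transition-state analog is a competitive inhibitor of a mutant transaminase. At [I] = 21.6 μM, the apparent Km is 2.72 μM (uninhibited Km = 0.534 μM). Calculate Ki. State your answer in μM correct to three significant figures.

Competitive: Km,app = α·Km with α = 1 + [I]/Ki.
α = Km,app/Km = 2.72/0.534 = 5.094.
Ki = [I]/(α − 1) = 21.6/4.094 = 5.28 μM.

5.28 μM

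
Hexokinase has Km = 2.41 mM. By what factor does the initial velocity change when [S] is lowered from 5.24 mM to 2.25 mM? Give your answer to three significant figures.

0.705

The fractional saturations are [S]/(Km+[S]) = 5.24/7.650 = 0.6850 and 2.25/4.660 = 0.4828.
v₂/v₁ is just their ratio: 0.4828/0.6850 = 0.705.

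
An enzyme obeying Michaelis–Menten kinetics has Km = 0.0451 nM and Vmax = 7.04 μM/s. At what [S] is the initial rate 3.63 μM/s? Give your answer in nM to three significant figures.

0.0480 nM

The required fractional saturation is v/Vmax = 3.63/7.04 = 0.5156.
Then [S]/(Km+[S]) = 0.5156 ⇒ [S] = 0.0451 × 0.5156/(1 − 0.5156) = 0.0480 nM.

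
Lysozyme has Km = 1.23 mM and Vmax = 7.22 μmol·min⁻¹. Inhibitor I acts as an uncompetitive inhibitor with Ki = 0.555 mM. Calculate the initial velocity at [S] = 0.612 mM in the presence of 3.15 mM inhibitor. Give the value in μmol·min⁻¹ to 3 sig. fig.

0.831 μmol·min⁻¹

α = 1 + [I]/Ki = 1 + 3.15/0.555 = 6.676.
For an uncompetitive inhibitor, both parameters are divided by α, giving Vmax/α and Km/α: Km,app = 0.184 mM, Vmax,app = 1.08 μmol·min⁻¹.
v = Vmax,app·[S]/(Km,app + [S]) = 1.08 × 0.612/(0.184 + 0.612) = 0.831 μmol·min⁻¹.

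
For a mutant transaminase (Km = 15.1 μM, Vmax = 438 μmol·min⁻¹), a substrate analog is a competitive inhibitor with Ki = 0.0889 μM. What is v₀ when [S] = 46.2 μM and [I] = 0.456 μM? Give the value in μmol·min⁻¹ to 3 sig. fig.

146 μmol·min⁻¹

α = 1 + [I]/Ki = 1 + 0.456/0.0889 = 6.129.
For a competitive inhibitor, Vmax is unchanged and the apparent Km becomes α·Km: Km,app = 92.6 μM, Vmax,app = 438 μmol·min⁻¹.
v = Vmax,app·[S]/(Km,app + [S]) = 438 × 46.2/(92.6 + 46.2) = 146 μmol·min⁻¹.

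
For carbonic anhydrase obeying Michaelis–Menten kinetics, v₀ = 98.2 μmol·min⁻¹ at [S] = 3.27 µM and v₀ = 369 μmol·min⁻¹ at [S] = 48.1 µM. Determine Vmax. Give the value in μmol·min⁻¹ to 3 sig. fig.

In reciprocal form, 1/v = (Km/Vmax)·(1/[S]) + 1/Vmax. The two points give (1/[S], 1/v) = (0.3058, 0.01018) and (0.02079, 0.002710).
Slope = (0.01018 − 0.002710)/(0.3058 − 0.02079) = 0.02622; intercept = 0.01018 − 0.02622×0.3058 = 0.002165.
Vmax = 1/intercept = 462 μmol·min⁻¹; Km = slope × Vmax = 0.02622 × 462 = 12.1 µM.

462 μmol·min⁻¹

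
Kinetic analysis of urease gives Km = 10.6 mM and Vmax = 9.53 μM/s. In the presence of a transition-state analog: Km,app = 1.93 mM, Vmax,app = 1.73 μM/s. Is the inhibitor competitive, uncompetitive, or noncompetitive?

Both Km and Vmax decrease by the same factor (~5.50-fold) — characteristic of uncompetitive inhibition.

uncompetitive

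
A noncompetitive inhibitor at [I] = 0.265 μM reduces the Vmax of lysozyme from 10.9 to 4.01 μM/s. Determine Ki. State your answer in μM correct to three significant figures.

0.154 μM

Noncompetitive: Vmax,app = Vmax/α with α = 1 + [I]/Ki.
α = Vmax/Vmax,app = 10.9/4.01 = 2.718.
Since α = 1 + [I]/Ki, [I]/Ki = 2.718 − 1 = 1.718 and Ki = 0.265/1.718 = 0.154 μM.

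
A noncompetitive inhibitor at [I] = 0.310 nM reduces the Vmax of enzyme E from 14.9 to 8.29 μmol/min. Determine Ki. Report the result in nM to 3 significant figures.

Noncompetitive: Vmax,app = Vmax/α with α = 1 + [I]/Ki.
α = Vmax/Vmax,app = 14.9/8.29 = 1.797.
Since α = 1 + [I]/Ki, [I]/Ki = 1.797 − 1 = 0.7973 and Ki = 0.310/0.7973 = 0.389 nM.

0.389 nM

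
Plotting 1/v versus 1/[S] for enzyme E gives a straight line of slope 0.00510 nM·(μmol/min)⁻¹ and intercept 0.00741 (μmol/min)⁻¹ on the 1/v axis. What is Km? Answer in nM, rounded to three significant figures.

y-intercept = 1/Vmax ⇒ Vmax = 135 μmol/min; slope = Km/Vmax ⇒ Km = slope × Vmax.
Km = 0.00510 × 135 = 0.688 nM.

0.688 nM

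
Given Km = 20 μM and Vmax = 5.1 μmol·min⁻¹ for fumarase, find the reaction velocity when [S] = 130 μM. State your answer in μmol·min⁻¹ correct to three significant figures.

[S]/(Km+[S]) = 130/150.0 = 0.8667, the fractional saturation.
v = 0.8667 × Vmax = 0.8667 × 5.1 = 4.42 μmol·min⁻¹.

4.42 μmol·min⁻¹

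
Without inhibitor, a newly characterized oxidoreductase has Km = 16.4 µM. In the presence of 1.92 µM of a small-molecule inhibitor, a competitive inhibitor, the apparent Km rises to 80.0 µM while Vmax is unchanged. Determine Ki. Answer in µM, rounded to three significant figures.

Competitive: Km,app = α·Km with α = 1 + [I]/Ki.
α = Km,app/Km = 80.0/16.4 = 4.878.
Since α = 1 + [I]/Ki, [I]/Ki = 4.878 − 1 = 3.878 and Ki = 1.92/3.878 = 0.495 µM.

0.495 µM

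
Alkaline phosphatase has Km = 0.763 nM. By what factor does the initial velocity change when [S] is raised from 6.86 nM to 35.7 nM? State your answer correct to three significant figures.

Since Vmax cancels, v₂/v₁ = [S]₂(Km+[S]₁) / [S]₁(Km+[S]₂).
= 35.7×(0.763+6.86) / (6.86×(0.763+35.7)) = 272.1/250.1 = 1.09.

1.09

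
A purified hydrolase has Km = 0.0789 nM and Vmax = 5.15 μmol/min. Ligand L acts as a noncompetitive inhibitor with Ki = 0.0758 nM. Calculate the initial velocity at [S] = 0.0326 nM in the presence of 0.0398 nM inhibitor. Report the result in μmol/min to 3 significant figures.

0.987 μmol/min

α = 1 + [I]/Ki = 1 + 0.0398/0.0758 = 1.525.
For a noncompetitive inhibitor, Vmax is reduced to Vmax/α while Km is unchanged: Km,app = 0.0789 nM, Vmax,app = 3.38 μmol/min.
v = Vmax,app·[S]/(Km,app + [S]) = 3.38 × 0.0326/(0.0789 + 0.0326) = 0.987 μmol/min.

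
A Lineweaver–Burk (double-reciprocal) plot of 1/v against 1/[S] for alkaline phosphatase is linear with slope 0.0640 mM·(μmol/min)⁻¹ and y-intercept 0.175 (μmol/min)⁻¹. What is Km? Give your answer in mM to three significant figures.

y-intercept = 1/Vmax ⇒ Vmax = 5.71 μmol/min; slope = Km/Vmax ⇒ Km = slope × Vmax.
Km = 0.0640 × 5.71 = 0.366 mM.

0.366 mM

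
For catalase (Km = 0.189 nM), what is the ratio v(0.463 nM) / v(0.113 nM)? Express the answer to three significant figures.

Since Vmax cancels, v₂/v₁ = [S]₂(Km+[S]₁) / [S]₁(Km+[S]₂).
= 0.463×(0.189+0.113) / (0.113×(0.189+0.463)) = 0.1398/0.07368 = 1.90.

1.90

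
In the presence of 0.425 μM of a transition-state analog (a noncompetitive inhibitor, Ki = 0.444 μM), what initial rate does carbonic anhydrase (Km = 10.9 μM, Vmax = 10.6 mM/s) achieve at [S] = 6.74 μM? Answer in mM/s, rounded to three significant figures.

2.07 mM/s

With α = 1 + [I]/Ki = 1 + 0.425/0.444 = 1.957, the noncompetitive rate law is v = (Vmax/α)·[S] / (Km + [S]).
v = (10.6/1.957)×6.74 / (10.9 + 6.74) = 36.50/17.64 = 2.07 mM/s.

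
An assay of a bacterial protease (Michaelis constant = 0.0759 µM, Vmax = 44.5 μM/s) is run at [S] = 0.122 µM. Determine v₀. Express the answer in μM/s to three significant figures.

27.4 μM/s

v = Vmax·[S]/(Km + [S]) = 44.5 × 0.122 / (0.0759 + 0.122)
  = 5.429 / 0.1979 = 27.4 μM/s.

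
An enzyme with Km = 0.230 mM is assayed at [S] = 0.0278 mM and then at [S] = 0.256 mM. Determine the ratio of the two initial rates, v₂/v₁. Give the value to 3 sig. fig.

4.88

Since Vmax cancels, v₂/v₁ = [S]₂(Km+[S]₁) / [S]₁(Km+[S]₂).
= 0.256×(0.230+0.0278) / (0.0278×(0.230+0.256)) = 0.06600/0.01351 = 4.88.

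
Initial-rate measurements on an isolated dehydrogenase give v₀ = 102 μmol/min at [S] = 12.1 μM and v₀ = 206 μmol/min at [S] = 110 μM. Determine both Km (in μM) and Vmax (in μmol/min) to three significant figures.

Km = 15.9 μM; Vmax = 236 μmol/min

In reciprocal form, 1/v = (Km/Vmax)·(1/[S]) + 1/Vmax. The two points give (1/[S], 1/v) = (0.08264, 0.009804) and (0.009091, 0.004854).
Slope = (0.009804 − 0.004854)/(0.08264 − 0.009091) = 0.06729; intercept = 0.009804 − 0.06729×0.08264 = 0.004243.
Vmax = 1/intercept = 236 μmol/min; Km = slope × Vmax = 0.06729 × 236 = 15.9 μM.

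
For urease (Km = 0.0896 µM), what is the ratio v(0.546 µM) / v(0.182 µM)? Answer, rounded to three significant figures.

1.28

The fractional saturations are [S]/(Km+[S]) = 0.182/0.2716 = 0.6701 and 0.546/0.6356 = 0.8590.
v₂/v₁ is just their ratio: 0.8590/0.6701 = 1.28.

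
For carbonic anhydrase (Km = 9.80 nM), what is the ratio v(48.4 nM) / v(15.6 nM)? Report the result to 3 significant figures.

Since Vmax cancels, v₂/v₁ = [S]₂(Km+[S]₁) / [S]₁(Km+[S]₂).
= 48.4×(9.80+15.6) / (15.6×(9.80+48.4)) = 1229/907.9 = 1.35.

1.35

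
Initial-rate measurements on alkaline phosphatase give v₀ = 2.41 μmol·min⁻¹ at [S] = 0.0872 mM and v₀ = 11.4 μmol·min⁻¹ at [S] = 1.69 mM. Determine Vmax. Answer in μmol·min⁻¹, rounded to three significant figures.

From v = Vmax[S]/(Km+[S]), each point gives Vmax = v(Km+[S])/[S].
Equating: 2.41(Km+0.0872)/0.0872 = 11.4(Km+1.69)/1.69.
27.64·Km + 2.41 = 6.746·Km + 11.4, so (27.64 − 6.746)·Km = 11.4 − 2.41.
Km = 8.990/20.89 = 0.430 mM; then Vmax = 2.41(0.430+0.0872)/0.0872 = 14.3 μmol·min⁻¹.

14.3 μmol·min⁻¹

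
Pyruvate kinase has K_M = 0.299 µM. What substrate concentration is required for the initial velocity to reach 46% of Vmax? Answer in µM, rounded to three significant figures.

0.255 µM

v/Vmax = [S]/(Km+[S]) = 0.46, so [S] = Km·0.46/(1 − 0.46) = 0.299 × 0.8519.
[S] = 0.255 µM.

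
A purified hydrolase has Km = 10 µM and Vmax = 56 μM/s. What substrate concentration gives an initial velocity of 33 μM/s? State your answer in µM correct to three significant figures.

The required fractional saturation is v/Vmax = 33/56 = 0.5893.
Then [S]/(Km+[S]) = 0.5893 ⇒ [S] = 10 × 0.5893/(1 − 0.5893) = 14.3 µM.

14.3 µM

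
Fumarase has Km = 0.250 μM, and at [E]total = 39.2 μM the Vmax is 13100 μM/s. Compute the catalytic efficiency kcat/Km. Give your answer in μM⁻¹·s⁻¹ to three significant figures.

1340 μM⁻¹·s⁻¹

kcat = Vmax/[E]total = 13100/39.2 = 334 s⁻¹.
kcat/Km = 334/0.250 = 1340 μM⁻¹·s⁻¹.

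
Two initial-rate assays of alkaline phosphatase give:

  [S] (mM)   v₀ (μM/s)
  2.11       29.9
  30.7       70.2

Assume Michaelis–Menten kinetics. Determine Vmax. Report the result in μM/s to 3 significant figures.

78.0 μM/s

In reciprocal form, 1/v = (Km/Vmax)·(1/[S]) + 1/Vmax. The two points give (1/[S], 1/v) = (0.4739, 0.03344) and (0.03257, 0.01425).
Slope = (0.03344 − 0.01425)/(0.4739 − 0.03257) = 0.04350; intercept = 0.03344 − 0.04350×0.4739 = 0.01283.
Vmax = 1/intercept = 78.0 μM/s; Km = slope × Vmax = 0.04350 × 78.0 = 3.39 mM.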